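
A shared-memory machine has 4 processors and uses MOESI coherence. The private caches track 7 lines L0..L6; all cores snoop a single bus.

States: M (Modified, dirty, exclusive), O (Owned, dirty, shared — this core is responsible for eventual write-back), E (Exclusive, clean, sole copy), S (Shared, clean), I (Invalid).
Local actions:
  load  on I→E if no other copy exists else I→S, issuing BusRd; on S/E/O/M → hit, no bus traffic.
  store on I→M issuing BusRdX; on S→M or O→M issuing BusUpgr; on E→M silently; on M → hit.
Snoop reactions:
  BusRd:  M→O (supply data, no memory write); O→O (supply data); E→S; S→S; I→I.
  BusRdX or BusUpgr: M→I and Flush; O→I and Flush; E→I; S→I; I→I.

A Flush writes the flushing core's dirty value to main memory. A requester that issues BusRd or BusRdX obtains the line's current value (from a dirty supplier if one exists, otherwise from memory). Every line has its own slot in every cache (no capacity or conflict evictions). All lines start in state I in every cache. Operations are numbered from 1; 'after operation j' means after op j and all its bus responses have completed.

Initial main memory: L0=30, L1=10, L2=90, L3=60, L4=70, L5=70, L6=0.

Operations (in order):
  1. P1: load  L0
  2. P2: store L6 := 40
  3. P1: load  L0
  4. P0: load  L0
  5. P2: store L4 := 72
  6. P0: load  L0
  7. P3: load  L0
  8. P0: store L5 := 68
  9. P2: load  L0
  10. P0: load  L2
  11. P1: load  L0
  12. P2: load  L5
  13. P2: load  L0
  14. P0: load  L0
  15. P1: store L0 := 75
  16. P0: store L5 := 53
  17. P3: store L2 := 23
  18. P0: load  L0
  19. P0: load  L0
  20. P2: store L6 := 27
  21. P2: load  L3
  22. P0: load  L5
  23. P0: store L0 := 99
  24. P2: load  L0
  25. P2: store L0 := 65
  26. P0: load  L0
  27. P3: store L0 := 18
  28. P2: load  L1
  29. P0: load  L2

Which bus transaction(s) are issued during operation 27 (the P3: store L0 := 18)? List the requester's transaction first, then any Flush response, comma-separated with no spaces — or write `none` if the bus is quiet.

bus = BusRdX,Flush

1. P1: load  L0  bus=[BusRd]  L0: P0=I P1=E P2=I P3=I  mem[L0]=30
2. P2: store L6 := 40  bus=[BusRdX]  L6: P0=I P1=I P2=M P3=I  mem[L6]=0
3. P1: load  L0  bus=[-]  L0: P0=I P1=E P2=I P3=I  mem[L0]=30
4. P0: load  L0  bus=[BusRd]  L0: P0=S P1=S P2=I P3=I  mem[L0]=30
5. P2: store L4 := 72  bus=[BusRdX]  L4: P0=I P1=I P2=M P3=I  mem[L4]=70
6. P0: load  L0  bus=[-]  L0: P0=S P1=S P2=I P3=I  mem[L0]=30
7. P3: load  L0  bus=[BusRd]  L0: P0=S P1=S P2=I P3=S  mem[L0]=30
8. P0: store L5 := 68  bus=[BusRdX]  L5: P0=M P1=I P2=I P3=I  mem[L5]=70
9. P2: load  L0  bus=[BusRd]  L0: P0=S P1=S P2=S P3=S  mem[L0]=30
10. P0: load  L2  bus=[BusRd]  L2: P0=E P1=I P2=I P3=I  mem[L2]=90
11. P1: load  L0  bus=[-]  L0: P0=S P1=S P2=S P3=S  mem[L0]=30
12. P2: load  L5  bus=[BusRd]  L5: P0=O P1=I P2=S P3=I  mem[L5]=70
13. P2: load  L0  bus=[-]  L0: P0=S P1=S P2=S P3=S  mem[L0]=30
14. P0: load  L0  bus=[-]  L0: P0=S P1=S P2=S P3=S  mem[L0]=30
15. P1: store L0 := 75  bus=[BusUpgr]  L0: P0=I P1=M P2=I P3=I  mem[L0]=30
16. P0: store L5 := 53  bus=[BusUpgr]  L5: P0=M P1=I P2=I P3=I  mem[L5]=70
17. P3: store L2 := 23  bus=[BusRdX]  L2: P0=I P1=I P2=I P3=M  mem[L2]=90
18. P0: load  L0  bus=[BusRd]  L0: P0=S P1=O P2=I P3=I  mem[L0]=30
19. P0: load  L0  bus=[-]  L0: P0=S P1=O P2=I P3=I  mem[L0]=30
20. P2: store L6 := 27  bus=[-]  L6: P0=I P1=I P2=M P3=I  mem[L6]=0
21. P2: load  L3  bus=[BusRd]  L3: P0=I P1=I P2=E P3=I  mem[L3]=60
22. P0: load  L5  bus=[-]  L5: P0=M P1=I P2=I P3=I  mem[L5]=70
23. P0: store L0 := 99  bus=[BusUpgr,Flush]  L0: P0=M P1=I P2=I P3=I  mem[L0]=75
24. P2: load  L0  bus=[BusRd]  L0: P0=O P1=I P2=S P3=I  mem[L0]=75
25. P2: store L0 := 65  bus=[BusUpgr,Flush]  L0: P0=I P1=I P2=M P3=I  mem[L0]=99
26. P0: load  L0  bus=[BusRd]  L0: P0=S P1=I P2=O P3=I  mem[L0]=99
27. P3: store L0 := 18  bus=[BusRdX,Flush]  L0: P0=I P1=I P2=I P3=M  mem[L0]=65
28. P2: load  L1  bus=[BusRd]  L1: P0=I P1=I P2=E P3=I  mem[L1]=10
29. P0: load  L2  bus=[BusRd]  L2: P0=S P1=I P2=I P3=O  mem[L2]=90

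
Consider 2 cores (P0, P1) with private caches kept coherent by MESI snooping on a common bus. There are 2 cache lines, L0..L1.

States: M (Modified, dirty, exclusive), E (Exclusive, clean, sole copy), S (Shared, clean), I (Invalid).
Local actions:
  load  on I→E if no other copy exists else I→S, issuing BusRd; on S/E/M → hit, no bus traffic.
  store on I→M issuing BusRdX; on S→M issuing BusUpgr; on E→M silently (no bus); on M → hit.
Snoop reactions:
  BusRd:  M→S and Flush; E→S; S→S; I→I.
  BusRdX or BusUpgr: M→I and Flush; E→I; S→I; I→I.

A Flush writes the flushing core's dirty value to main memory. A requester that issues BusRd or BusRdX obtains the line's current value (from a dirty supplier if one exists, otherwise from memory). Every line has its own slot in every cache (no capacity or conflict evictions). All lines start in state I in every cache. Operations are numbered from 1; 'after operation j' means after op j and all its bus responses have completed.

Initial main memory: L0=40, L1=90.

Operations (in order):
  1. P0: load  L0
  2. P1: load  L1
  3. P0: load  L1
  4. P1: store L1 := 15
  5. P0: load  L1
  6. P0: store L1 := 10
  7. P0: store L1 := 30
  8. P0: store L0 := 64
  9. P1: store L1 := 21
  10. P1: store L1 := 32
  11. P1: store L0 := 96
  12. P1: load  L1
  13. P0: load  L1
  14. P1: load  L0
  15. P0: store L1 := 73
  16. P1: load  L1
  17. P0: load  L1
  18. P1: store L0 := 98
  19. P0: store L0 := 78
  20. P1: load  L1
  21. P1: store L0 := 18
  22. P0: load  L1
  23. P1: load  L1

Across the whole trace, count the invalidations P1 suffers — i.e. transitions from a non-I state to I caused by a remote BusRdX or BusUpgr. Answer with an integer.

1. P0: load  L0  bus=[BusRd]  L0: P0=E P1=I  mem[L0]=40
2. P1: load  L1  bus=[BusRd]  L1: P0=I P1=E  mem[L1]=90
3. P0: load  L1  bus=[BusRd]  L1: P0=S P1=S  mem[L1]=90
4. P1: store L1 := 15  bus=[BusUpgr]  L1: P0=I P1=M  mem[L1]=90
5. P0: load  L1  bus=[BusRd,Flush]  L1: P0=S P1=S  mem[L1]=15
6. P0: store L1 := 10  bus=[BusUpgr]  L1: P0=M P1=I  mem[L1]=15
7. P0: store L1 := 30  bus=[-]  L1: P0=M P1=I  mem[L1]=15
8. P0: store L0 := 64  bus=[-]  L0: P0=M P1=I  mem[L0]=40
9. P1: store L1 := 21  bus=[BusRdX,Flush]  L1: P0=I P1=M  mem[L1]=30
10. P1: store L1 := 32  bus=[-]  L1: P0=I P1=M  mem[L1]=30
11. P1: store L0 := 96  bus=[BusRdX,Flush]  L0: P0=I P1=M  mem[L0]=64
12. P1: load  L1  bus=[-]  L1: P0=I P1=M  mem[L1]=30
13. P0: load  L1  bus=[BusRd,Flush]  L1: P0=S P1=S  mem[L1]=32
14. P1: load  L0  bus=[-]  L0: P0=I P1=M  mem[L0]=64
15. P0: store L1 := 73  bus=[BusUpgr]  L1: P0=M P1=I  mem[L1]=32
16. P1: load  L1  bus=[BusRd,Flush]  L1: P0=S P1=S  mem[L1]=73
17. P0: load  L1  bus=[-]  L1: P0=S P1=S  mem[L1]=73
18. P1: store L0 := 98  bus=[-]  L0: P0=I P1=M  mem[L0]=64
19. P0: store L0 := 78  bus=[BusRdX,Flush]  L0: P0=M P1=I  mem[L0]=98
20. P1: load  L1  bus=[-]  L1: P0=S P1=S  mem[L1]=73
21. P1: store L0 := 18  bus=[BusRdX,Flush]  L0: P0=I P1=M  mem[L0]=78
22. P0: load  L1  bus=[-]  L1: P0=S P1=S  mem[L1]=73
23. P1: load  L1  bus=[-]  L1: P0=S P1=S  mem[L1]=73

invalidations = 3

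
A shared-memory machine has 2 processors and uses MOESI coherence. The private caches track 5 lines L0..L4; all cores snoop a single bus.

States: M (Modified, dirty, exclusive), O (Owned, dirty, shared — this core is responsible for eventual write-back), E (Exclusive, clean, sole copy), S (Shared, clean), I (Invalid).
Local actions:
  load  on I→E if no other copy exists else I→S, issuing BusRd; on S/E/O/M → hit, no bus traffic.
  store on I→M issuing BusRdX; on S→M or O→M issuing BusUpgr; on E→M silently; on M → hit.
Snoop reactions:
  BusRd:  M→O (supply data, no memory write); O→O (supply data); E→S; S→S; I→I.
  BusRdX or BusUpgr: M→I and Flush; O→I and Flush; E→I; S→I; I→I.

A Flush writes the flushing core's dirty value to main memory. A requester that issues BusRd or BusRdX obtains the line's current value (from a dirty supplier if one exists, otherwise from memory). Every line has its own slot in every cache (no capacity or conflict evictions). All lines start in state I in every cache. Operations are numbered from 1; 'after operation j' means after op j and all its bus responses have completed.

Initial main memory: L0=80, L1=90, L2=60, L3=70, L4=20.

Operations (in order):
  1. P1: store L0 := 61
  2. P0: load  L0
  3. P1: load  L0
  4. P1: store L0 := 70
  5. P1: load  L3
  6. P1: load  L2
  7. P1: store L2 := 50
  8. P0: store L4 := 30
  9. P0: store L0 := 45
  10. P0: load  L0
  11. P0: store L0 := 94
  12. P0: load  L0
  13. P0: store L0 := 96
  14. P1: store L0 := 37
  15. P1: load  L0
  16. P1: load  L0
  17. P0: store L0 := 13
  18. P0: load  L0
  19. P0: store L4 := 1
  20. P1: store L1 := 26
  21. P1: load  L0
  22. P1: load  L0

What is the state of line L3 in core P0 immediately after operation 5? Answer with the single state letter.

[1] P1: store L0 := 61 | P0:I, P1:M(61) | bus: BusRdX
[2] P0: load  L0 | P0:S(61), P1:O(61) | bus: BusRd
[3] P1: load  L0 | P0:S(61), P1:O(61) | bus: none
[4] P1: store L0 := 70 | P0:I, P1:M(70) | bus: BusUpgr
[5] P1: load  L3 | P0:I, P1:E(70) | bus: BusRd
[6] P1: load  L2 | P0:I, P1:E(60) | bus: BusRd
[7] P1: store L2 := 50 | P0:I, P1:M(50) | bus: none
[8] P0: store L4 := 30 | P0:M(30), P1:I | bus: BusRdX
[9] P0: store L0 := 45 | P0:M(45), P1:I | bus: BusRdX,Flush
[10] P0: load  L0 | P0:M(45), P1:I | bus: none
[11] P0: store L0 := 94 | P0:M(94), P1:I | bus: none
[12] P0: load  L0 | P0:M(94), P1:I | bus: none
[13] P0: store L0 := 96 | P0:M(96), P1:I | bus: none
[14] P1: store L0 := 37 | P0:I, P1:M(37) | bus: BusRdX,Flush
[15] P1: load  L0 | P0:I, P1:M(37) | bus: none
[16] P1: load  L0 | P0:I, P1:M(37) | bus: none
[17] P0: store L0 := 13 | P0:M(13), P1:I | bus: BusRdX,Flush
[18] P0: load  L0 | P0:M(13), P1:I | bus: none
[19] P0: store L4 := 1 | P0:M(1), P1:I | bus: none
[20] P1: store L1 := 26 | P0:I, P1:M(26) | bus: BusRdX
[21] P1: load  L0 | P0:O(13), P1:S(13) | bus: BusRd
[22] P1: load  L0 | P0:O(13), P1:S(13) | bus: none

state = I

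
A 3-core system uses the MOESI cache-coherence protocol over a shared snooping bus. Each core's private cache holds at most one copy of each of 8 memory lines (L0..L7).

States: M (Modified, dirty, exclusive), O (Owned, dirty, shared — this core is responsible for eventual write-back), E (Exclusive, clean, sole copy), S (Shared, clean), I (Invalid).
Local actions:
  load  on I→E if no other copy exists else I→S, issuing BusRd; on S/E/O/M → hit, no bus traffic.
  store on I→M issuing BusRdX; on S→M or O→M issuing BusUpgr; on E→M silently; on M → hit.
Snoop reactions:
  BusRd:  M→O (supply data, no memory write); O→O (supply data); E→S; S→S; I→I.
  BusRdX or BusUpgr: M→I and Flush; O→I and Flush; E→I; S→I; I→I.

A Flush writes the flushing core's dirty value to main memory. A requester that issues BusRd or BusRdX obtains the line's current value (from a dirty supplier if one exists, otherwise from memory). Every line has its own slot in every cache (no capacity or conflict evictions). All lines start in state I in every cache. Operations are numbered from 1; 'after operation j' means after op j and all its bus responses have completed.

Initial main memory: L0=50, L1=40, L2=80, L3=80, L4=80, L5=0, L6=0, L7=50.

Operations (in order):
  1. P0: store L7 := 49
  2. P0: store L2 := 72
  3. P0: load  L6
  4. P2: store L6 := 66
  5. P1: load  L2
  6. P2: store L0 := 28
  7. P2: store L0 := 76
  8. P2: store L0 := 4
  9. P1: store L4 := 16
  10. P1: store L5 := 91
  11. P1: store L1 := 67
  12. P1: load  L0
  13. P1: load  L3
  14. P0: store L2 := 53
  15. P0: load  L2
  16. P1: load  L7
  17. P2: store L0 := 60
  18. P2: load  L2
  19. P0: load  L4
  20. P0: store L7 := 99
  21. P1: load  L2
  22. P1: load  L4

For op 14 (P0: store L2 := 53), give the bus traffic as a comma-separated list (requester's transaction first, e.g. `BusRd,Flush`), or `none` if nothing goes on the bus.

bus = BusUpgr

1. P0: store L7 := 49  bus=[BusRdX]  L7: P0=M P1=I P2=I  mem[L7]=50
2. P0: store L2 := 72  bus=[BusRdX]  L2: P0=M P1=I P2=I  mem[L2]=80
3. P0: load  L6  bus=[BusRd]  L6: P0=E P1=I P2=I  mem[L6]=0
4. P2: store L6 := 66  bus=[BusRdX]  L6: P0=I P1=I P2=M  mem[L6]=0
5. P1: load  L2  bus=[BusRd]  L2: P0=O P1=S P2=I  mem[L2]=80
6. P2: store L0 := 28  bus=[BusRdX]  L0: P0=I P1=I P2=M  mem[L0]=50
7. P2: store L0 := 76  bus=[-]  L0: P0=I P1=I P2=M  mem[L0]=50
8. P2: store L0 := 4  bus=[-]  L0: P0=I P1=I P2=M  mem[L0]=50
9. P1: store L4 := 16  bus=[BusRdX]  L4: P0=I P1=M P2=I  mem[L4]=80
10. P1: store L5 := 91  bus=[BusRdX]  L5: P0=I P1=M P2=I  mem[L5]=0
11. P1: store L1 := 67  bus=[BusRdX]  L1: P0=I P1=M P2=I  mem[L1]=40
12. P1: load  L0  bus=[BusRd]  L0: P0=I P1=S P2=O  mem[L0]=50
13. P1: load  L3  bus=[BusRd]  L3: P0=I P1=E P2=I  mem[L3]=80
14. P0: store L2 := 53  bus=[BusUpgr]  L2: P0=M P1=I P2=I  mem[L2]=80
15. P0: load  L2  bus=[-]  L2: P0=M P1=I P2=I  mem[L2]=80
16. P1: load  L7  bus=[BusRd]  L7: P0=O P1=S P2=I  mem[L7]=50
17. P2: store L0 := 60  bus=[BusUpgr]  L0: P0=I P1=I P2=M  mem[L0]=50
18. P2: load  L2  bus=[BusRd]  L2: P0=O P1=I P2=S  mem[L2]=80
19. P0: load  L4  bus=[BusRd]  L4: P0=S P1=O P2=I  mem[L4]=80
20. P0: store L7 := 99  bus=[BusUpgr]  L7: P0=M P1=I P2=I  mem[L7]=50
21. P1: load  L2  bus=[BusRd]  L2: P0=O P1=S P2=S  mem[L2]=80
22. P1: load  L4  bus=[-]  L4: P0=S P1=O P2=I  mem[L4]=80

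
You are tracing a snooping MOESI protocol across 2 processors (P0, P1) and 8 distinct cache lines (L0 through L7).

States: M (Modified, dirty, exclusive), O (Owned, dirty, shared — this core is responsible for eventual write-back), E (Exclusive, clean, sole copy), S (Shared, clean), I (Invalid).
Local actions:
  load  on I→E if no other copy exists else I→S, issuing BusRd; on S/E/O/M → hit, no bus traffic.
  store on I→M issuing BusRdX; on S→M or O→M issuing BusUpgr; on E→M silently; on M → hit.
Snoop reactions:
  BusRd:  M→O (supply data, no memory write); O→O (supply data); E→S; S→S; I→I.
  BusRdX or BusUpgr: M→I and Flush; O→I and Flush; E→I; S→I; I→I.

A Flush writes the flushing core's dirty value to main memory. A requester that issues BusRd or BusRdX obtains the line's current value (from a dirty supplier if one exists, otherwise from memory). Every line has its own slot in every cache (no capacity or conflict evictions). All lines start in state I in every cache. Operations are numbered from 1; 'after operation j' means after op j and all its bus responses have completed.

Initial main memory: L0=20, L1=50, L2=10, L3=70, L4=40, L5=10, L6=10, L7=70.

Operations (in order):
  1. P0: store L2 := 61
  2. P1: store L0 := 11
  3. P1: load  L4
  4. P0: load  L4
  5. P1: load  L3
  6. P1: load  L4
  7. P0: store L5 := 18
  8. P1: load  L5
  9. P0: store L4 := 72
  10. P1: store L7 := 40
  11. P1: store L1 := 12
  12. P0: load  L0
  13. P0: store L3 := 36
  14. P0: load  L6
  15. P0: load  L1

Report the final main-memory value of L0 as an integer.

1. P0: store L2 := 61  bus=[BusRdX]  L2: P0=M P1=I  mem[L2]=10
2. P1: store L0 := 11  bus=[BusRdX]  L0: P0=I P1=M  mem[L0]=20
3. P1: load  L4  bus=[BusRd]  L4: P0=I P1=E  mem[L4]=40
4. P0: load  L4  bus=[BusRd]  L4: P0=S P1=S  mem[L4]=40
5. P1: load  L3  bus=[BusRd]  L3: P0=I P1=E  mem[L3]=70
6. P1: load  L4  bus=[-]  L4: P0=S P1=S  mem[L4]=40
7. P0: store L5 := 18  bus=[BusRdX]  L5: P0=M P1=I  mem[L5]=10
8. P1: load  L5  bus=[BusRd]  L5: P0=O P1=S  mem[L5]=10
9. P0: store L4 := 72  bus=[BusUpgr]  L4: P0=M P1=I  mem[L4]=40
10. P1: store L7 := 40  bus=[BusRdX]  L7: P0=I P1=M  mem[L7]=70
11. P1: store L1 := 12  bus=[BusRdX]  L1: P0=I P1=M  mem[L1]=50
12. P0: load  L0  bus=[BusRd]  L0: P0=S P1=O  mem[L0]=20
13. P0: store L3 := 36  bus=[BusRdX]  L3: P0=M P1=I  mem[L3]=70
14. P0: load  L6  bus=[BusRd]  L6: P0=E P1=I  mem[L6]=10
15. P0: load  L1  bus=[BusRd]  L1: P0=S P1=O  mem[L1]=50

memory[L0] = 20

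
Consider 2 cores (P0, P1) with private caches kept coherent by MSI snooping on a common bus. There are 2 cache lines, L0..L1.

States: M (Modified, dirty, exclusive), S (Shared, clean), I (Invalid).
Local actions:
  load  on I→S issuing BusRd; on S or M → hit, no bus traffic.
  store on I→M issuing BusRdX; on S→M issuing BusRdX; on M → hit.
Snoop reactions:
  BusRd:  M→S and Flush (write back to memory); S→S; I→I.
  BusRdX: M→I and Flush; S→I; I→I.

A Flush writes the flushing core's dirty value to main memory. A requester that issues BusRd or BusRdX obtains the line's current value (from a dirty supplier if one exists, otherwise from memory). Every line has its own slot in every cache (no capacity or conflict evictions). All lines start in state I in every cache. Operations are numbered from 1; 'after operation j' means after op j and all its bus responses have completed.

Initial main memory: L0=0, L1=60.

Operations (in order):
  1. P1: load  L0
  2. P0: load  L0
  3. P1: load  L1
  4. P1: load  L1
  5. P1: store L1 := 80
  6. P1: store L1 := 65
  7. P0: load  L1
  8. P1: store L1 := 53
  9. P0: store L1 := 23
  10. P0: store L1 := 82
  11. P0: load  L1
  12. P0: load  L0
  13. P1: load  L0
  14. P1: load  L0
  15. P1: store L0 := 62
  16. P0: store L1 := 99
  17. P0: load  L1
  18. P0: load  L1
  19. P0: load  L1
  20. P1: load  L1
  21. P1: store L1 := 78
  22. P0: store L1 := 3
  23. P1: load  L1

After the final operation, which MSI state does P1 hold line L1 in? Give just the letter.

state = S

1. P1: load  L0  bus=[BusRd]  L0: P0=I P1=S  mem[L0]=0
2. P0: load  L0  bus=[BusRd]  L0: P0=S P1=S  mem[L0]=0
3. P1: load  L1  bus=[BusRd]  L1: P0=I P1=S  mem[L1]=60
4. P1: load  L1  bus=[-]  L1: P0=I P1=S  mem[L1]=60
5. P1: store L1 := 80  bus=[BusRdX]  L1: P0=I P1=M  mem[L1]=60
6. P1: store L1 := 65  bus=[-]  L1: P0=I P1=M  mem[L1]=60
7. P0: load  L1  bus=[BusRd,Flush]  L1: P0=S P1=S  mem[L1]=65
8. P1: store L1 := 53  bus=[BusRdX]  L1: P0=I P1=M  mem[L1]=65
9. P0: store L1 := 23  bus=[BusRdX,Flush]  L1: P0=M P1=I  mem[L1]=53
10. P0: store L1 := 82  bus=[-]  L1: P0=M P1=I  mem[L1]=53
11. P0: load  L1  bus=[-]  L1: P0=M P1=I  mem[L1]=53
12. P0: load  L0  bus=[-]  L0: P0=S P1=S  mem[L0]=0
13. P1: load  L0  bus=[-]  L0: P0=S P1=S  mem[L0]=0
14. P1: load  L0  bus=[-]  L0: P0=S P1=S  mem[L0]=0
15. P1: store L0 := 62  bus=[BusRdX]  L0: P0=I P1=M  mem[L0]=0
16. P0: store L1 := 99  bus=[-]  L1: P0=M P1=I  mem[L1]=53
17. P0: load  L1  bus=[-]  L1: P0=M P1=I  mem[L1]=53
18. P0: load  L1  bus=[-]  L1: P0=M P1=I  mem[L1]=53
19. P0: load  L1  bus=[-]  L1: P0=M P1=I  mem[L1]=53
20. P1: load  L1  bus=[BusRd,Flush]  L1: P0=S P1=S  mem[L1]=99
21. P1: store L1 := 78  bus=[BusRdX]  L1: P0=I P1=M  mem[L1]=99
22. P0: store L1 := 3  bus=[BusRdX,Flush]  L1: P0=M P1=I  mem[L1]=78
23. P1: load  L1  bus=[BusRd,Flush]  L1: P0=S P1=S  mem[L1]=3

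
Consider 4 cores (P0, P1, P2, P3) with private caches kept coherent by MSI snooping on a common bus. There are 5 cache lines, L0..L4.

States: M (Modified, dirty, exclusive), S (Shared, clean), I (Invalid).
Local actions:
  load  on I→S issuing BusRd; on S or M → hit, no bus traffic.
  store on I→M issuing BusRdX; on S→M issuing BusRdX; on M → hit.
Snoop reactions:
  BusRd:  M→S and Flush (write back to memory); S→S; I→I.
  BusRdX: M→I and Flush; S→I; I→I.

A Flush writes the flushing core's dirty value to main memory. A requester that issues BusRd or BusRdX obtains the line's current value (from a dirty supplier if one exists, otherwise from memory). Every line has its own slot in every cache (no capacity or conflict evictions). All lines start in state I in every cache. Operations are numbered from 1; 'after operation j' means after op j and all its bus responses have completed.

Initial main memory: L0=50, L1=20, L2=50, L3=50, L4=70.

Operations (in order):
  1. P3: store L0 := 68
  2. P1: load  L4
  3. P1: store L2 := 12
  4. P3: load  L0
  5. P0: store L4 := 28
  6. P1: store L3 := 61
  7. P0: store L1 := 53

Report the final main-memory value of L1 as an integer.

memory[L1] = 20

step 1: P3: store L0 := 68  ⟶  IIIM  (L0)  txn=BusRdX  M[L0]=50
step 2: P1: load  L4  ⟶  ISII  (L4)  txn=BusRd  M[L4]=70
step 3: P1: store L2 := 12  ⟶  IMII  (L2)  txn=BusRdX  M[L2]=50
step 4: P3: load  L0  ⟶  IIIM  (L0)  txn=∅  M[L0]=50
step 5: P0: store L4 := 28  ⟶  MIII  (L4)  txn=BusRdX  M[L4]=70
step 6: P1: store L3 := 61  ⟶  IMII  (L3)  txn=BusRdX  M[L3]=50
step 7: P0: store L1 := 53  ⟶  MIII  (L1)  txn=BusRdX  M[L1]=20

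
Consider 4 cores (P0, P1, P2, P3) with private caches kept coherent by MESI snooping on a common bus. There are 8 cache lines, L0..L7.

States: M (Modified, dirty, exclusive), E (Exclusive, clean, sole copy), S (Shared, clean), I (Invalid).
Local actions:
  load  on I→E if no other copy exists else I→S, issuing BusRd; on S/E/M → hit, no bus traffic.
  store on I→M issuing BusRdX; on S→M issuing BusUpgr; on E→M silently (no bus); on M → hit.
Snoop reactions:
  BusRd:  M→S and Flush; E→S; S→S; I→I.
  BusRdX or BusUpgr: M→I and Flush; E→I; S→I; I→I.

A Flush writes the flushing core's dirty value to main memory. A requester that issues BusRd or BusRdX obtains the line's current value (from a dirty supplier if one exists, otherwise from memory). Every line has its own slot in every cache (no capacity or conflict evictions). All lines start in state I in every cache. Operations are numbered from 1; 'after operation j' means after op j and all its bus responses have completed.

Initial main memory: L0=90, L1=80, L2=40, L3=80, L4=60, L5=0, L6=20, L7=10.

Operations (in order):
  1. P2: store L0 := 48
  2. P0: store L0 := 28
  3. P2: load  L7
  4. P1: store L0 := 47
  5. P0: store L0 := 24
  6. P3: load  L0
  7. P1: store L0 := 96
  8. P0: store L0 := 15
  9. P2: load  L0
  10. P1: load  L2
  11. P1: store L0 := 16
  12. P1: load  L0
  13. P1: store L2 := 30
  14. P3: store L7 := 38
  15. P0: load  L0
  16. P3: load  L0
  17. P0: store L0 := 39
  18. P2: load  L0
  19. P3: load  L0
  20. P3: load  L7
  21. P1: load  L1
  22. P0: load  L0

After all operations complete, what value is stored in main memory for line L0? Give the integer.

memory[L0] = 39

  op1 P2: store L0 := 48 → I/I/M/I on L0; bus BusRdX; mem=90
  op2 P0: store L0 := 28 → M/I/I/I on L0; bus BusRdX Flush; mem=48
  op3 P2: load  L7 → I/I/E/I on L7; bus BusRd; mem=10
  op4 P1: store L0 := 47 → I/M/I/I on L0; bus BusRdX Flush; mem=28
  op5 P0: store L0 := 24 → M/I/I/I on L0; bus BusRdX Flush; mem=47
  op6 P3: load  L0 → S/I/I/S on L0; bus BusRd Flush; mem=24
  op7 P1: store L0 := 96 → I/M/I/I on L0; bus BusRdX; mem=24
  op8 P0: store L0 := 15 → M/I/I/I on L0; bus BusRdX Flush; mem=96
  op9 P2: load  L0 → S/I/S/I on L0; bus BusRd Flush; mem=15
  op10 P1: load  L2 → I/E/I/I on L2; bus BusRd; mem=40
  op11 P1: store L0 := 16 → I/M/I/I on L0; bus BusRdX; mem=15
  op12 P1: load  L0 → I/M/I/I on L0; bus (none); mem=15
  op13 P1: store L2 := 30 → I/M/I/I on L2; bus (none); mem=40
  op14 P3: store L7 := 38 → I/I/I/M on L7; bus BusRdX; mem=10
  op15 P0: load  L0 → S/S/I/I on L0; bus BusRd Flush; mem=16
  op16 P3: load  L0 → S/S/I/S on L0; bus BusRd; mem=16
  op17 P0: store L0 := 39 → M/I/I/I on L0; bus BusUpgr; mem=16
  op18 P2: load  L0 → S/I/S/I on L0; bus BusRd Flush; mem=39
  op19 P3: load  L0 → S/I/S/S on L0; bus BusRd; mem=39
  op20 P3: load  L7 → I/I/I/M on L7; bus (none); mem=10
  op21 P1: load  L1 → I/E/I/I on L1; bus BusRd; mem=80
  op22 P0: load  L0 → S/I/S/S on L0; bus (none); mem=39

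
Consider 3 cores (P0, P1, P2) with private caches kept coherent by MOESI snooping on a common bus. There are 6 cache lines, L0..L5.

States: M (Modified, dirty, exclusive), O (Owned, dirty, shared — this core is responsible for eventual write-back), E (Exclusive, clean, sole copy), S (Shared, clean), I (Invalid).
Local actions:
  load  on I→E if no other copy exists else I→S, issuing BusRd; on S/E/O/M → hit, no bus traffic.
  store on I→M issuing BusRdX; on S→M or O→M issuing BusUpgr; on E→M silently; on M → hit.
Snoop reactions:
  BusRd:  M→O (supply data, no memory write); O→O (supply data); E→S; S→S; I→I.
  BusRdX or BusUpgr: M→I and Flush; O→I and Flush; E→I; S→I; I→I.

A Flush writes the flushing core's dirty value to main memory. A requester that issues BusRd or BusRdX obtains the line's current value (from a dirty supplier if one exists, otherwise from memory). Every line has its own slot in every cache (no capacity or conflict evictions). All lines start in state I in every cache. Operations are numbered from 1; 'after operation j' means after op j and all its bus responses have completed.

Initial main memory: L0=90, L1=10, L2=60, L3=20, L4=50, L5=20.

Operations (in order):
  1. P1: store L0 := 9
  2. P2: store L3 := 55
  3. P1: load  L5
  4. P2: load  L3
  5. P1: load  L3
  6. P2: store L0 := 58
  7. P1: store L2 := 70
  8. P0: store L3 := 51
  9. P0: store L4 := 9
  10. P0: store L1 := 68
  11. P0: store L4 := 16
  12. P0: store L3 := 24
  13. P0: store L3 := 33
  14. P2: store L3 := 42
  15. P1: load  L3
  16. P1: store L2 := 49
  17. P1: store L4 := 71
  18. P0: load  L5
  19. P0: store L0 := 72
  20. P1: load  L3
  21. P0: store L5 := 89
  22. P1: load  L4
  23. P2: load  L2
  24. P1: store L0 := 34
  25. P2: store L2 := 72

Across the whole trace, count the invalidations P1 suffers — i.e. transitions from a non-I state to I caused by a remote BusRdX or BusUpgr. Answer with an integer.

invalidations = 4

[1] P1: store L0 := 9 | P0:I, P1:M(9), P2:I | bus: BusRdX
[2] P2: store L3 := 55 | P0:I, P1:I, P2:M(55) | bus: BusRdX
[3] P1: load  L5 | P0:I, P1:E(20), P2:I | bus: BusRd
[4] P2: load  L3 | P0:I, P1:I, P2:M(55) | bus: none
[5] P1: load  L3 | P0:I, P1:S(55), P2:O(55) | bus: BusRd
[6] P2: store L0 := 58 | P0:I, P1:I, P2:M(58) | bus: BusRdX,Flush
[7] P1: store L2 := 70 | P0:I, P1:M(70), P2:I | bus: BusRdX
[8] P0: store L3 := 51 | P0:M(51), P1:I, P2:I | bus: BusRdX,Flush
[9] P0: store L4 := 9 | P0:M(9), P1:I, P2:I | bus: BusRdX
[10] P0: store L1 := 68 | P0:M(68), P1:I, P2:I | bus: BusRdX
[11] P0: store L4 := 16 | P0:M(16), P1:I, P2:I | bus: none
[12] P0: store L3 := 24 | P0:M(24), P1:I, P2:I | bus: none
[13] P0: store L3 := 33 | P0:M(33), P1:I, P2:I | bus: none
[14] P2: store L3 := 42 | P0:I, P1:I, P2:M(42) | bus: BusRdX,Flush
[15] P1: load  L3 | P0:I, P1:S(42), P2:O(42) | bus: BusRd
[16] P1: store L2 := 49 | P0:I, P1:M(49), P2:I | bus: none
[17] P1: store L4 := 71 | P0:I, P1:M(71), P2:I | bus: BusRdX,Flush
[18] P0: load  L5 | P0:S(20), P1:S(20), P2:I | bus: BusRd
[19] P0: store L0 := 72 | P0:M(72), P1:I, P2:I | bus: BusRdX,Flush
[20] P1: load  L3 | P0:I, P1:S(42), P2:O(42) | bus: none
[21] P0: store L5 := 89 | P0:M(89), P1:I, P2:I | bus: BusUpgr
[22] P1: load  L4 | P0:I, P1:M(71), P2:I | bus: none
[23] P2: load  L2 | P0:I, P1:O(49), P2:S(49) | bus: BusRd
[24] P1: store L0 := 34 | P0:I, P1:M(34), P2:I | bus: BusRdX,Flush
[25] P2: store L2 := 72 | P0:I, P1:I, P2:M(72) | bus: BusUpgr,Flush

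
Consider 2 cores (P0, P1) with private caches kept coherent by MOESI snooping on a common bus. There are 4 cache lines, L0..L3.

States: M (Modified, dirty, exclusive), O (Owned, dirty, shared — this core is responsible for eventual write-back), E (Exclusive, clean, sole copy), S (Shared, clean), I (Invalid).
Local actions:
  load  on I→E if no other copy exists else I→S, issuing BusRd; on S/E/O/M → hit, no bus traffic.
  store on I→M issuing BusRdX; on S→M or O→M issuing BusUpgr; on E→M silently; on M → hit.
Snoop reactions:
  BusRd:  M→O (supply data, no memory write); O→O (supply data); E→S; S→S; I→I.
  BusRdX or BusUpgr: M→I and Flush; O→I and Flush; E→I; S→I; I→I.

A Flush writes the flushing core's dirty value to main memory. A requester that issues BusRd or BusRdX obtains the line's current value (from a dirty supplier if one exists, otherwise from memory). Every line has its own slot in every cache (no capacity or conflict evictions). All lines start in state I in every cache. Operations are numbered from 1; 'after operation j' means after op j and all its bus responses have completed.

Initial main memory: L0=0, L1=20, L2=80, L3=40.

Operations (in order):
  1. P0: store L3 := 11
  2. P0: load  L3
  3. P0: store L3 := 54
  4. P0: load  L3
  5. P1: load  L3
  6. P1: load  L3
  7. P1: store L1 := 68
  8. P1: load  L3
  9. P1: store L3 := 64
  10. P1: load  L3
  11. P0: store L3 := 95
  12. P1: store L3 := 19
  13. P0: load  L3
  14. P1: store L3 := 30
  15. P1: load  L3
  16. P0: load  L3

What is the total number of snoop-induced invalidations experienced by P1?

invalidations = 1

[1] P0: store L3 := 11 | P0:M(11), P1:I | bus: BusRdX
[2] P0: load  L3 | P0:M(11), P1:I | bus: none
[3] P0: store L3 := 54 | P0:M(54), P1:I | bus: none
[4] P0: load  L3 | P0:M(54), P1:I | bus: none
[5] P1: load  L3 | P0:O(54), P1:S(54) | bus: BusRd
[6] P1: load  L3 | P0:O(54), P1:S(54) | bus: none
[7] P1: store L1 := 68 | P0:I, P1:M(68) | bus: BusRdX
[8] P1: load  L3 | P0:O(54), P1:S(54) | bus: none
[9] P1: store L3 := 64 | P0:I, P1:M(64) | bus: BusUpgr,Flush
[10] P1: load  L3 | P0:I, P1:M(64) | bus: none
[11] P0: store L3 := 95 | P0:M(95), P1:I | bus: BusRdX,Flush
[12] P1: store L3 := 19 | P0:I, P1:M(19) | bus: BusRdX,Flush
[13] P0: load  L3 | P0:S(19), P1:O(19) | bus: BusRd
[14] P1: store L3 := 30 | P0:I, P1:M(30) | bus: BusUpgr
[15] P1: load  L3 | P0:I, P1:M(30) | bus: none
[16] P0: load  L3 | P0:S(30), P1:O(30) | bus: BusRd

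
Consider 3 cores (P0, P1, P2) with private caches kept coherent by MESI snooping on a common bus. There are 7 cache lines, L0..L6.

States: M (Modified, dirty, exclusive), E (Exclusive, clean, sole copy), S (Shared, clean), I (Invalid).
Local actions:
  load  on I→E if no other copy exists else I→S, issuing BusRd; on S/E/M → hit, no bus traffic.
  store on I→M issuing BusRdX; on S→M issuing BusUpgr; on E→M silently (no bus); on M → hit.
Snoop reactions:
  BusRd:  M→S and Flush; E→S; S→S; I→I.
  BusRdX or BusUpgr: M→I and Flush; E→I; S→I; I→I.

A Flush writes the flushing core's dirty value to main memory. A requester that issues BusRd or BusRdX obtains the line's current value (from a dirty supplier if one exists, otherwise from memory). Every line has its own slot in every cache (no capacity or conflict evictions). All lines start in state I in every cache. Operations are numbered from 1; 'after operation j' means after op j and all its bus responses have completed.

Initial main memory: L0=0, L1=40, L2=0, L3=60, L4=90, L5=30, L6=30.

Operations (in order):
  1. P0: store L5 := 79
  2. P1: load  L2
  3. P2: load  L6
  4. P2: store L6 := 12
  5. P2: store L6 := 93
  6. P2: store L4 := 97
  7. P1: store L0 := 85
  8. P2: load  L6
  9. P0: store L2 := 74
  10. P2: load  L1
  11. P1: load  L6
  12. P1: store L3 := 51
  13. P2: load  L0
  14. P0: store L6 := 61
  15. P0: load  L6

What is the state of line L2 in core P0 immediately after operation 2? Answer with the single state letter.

state = I

  op1 P0: store L5 := 79 → M/I/I on L5; bus BusRdX; mem=30
  op2 P1: load  L2 → I/E/I on L2; bus BusRd; mem=0
  op3 P2: load  L6 → I/I/E on L6; bus BusRd; mem=30
  op4 P2: store L6 := 12 → I/I/M on L6; bus (none); mem=30
  op5 P2: store L6 := 93 → I/I/M on L6; bus (none); mem=30
  op6 P2: store L4 := 97 → I/I/M on L4; bus BusRdX; mem=90
  op7 P1: store L0 := 85 → I/M/I on L0; bus BusRdX; mem=0
  op8 P2: load  L6 → I/I/M on L6; bus (none); mem=30
  op9 P0: store L2 := 74 → M/I/I on L2; bus BusRdX; mem=0
  op10 P2: load  L1 → I/I/E on L1; bus BusRd; mem=40
  op11 P1: load  L6 → I/S/S on L6; bus BusRd Flush; mem=93
  op12 P1: store L3 := 51 → I/M/I on L3; bus BusRdX; mem=60
  op13 P2: load  L0 → I/S/S on L0; bus BusRd Flush; mem=85
  op14 P0: store L6 := 61 → M/I/I on L6; bus BusRdX; mem=93
  op15 P0: load  L6 → M/I/I on L6; bus (none); mem=93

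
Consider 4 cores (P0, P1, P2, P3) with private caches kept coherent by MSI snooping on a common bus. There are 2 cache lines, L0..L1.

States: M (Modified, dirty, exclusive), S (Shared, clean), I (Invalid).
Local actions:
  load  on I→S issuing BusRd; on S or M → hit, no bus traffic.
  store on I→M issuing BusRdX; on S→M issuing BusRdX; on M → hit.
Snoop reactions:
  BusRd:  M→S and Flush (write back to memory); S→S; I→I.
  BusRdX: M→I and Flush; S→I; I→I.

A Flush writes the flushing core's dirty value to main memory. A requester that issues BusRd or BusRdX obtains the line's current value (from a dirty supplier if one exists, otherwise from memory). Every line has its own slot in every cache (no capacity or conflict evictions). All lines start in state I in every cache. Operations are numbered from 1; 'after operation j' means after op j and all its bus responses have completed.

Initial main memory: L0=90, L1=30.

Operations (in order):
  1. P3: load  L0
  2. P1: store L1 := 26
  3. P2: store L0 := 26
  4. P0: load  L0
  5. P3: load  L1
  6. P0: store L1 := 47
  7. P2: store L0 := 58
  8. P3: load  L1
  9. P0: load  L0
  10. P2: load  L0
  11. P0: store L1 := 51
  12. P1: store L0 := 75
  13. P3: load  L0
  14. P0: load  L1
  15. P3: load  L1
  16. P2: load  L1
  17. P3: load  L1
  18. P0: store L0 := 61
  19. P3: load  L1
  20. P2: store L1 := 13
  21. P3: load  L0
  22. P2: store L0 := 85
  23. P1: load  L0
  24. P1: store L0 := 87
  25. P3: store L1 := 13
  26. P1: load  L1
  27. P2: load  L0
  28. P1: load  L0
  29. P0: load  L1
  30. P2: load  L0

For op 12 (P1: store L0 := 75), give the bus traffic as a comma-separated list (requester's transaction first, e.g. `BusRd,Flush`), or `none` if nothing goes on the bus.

bus = BusRdX

step 1: P3: load  L0  ⟶  IIIS  (L0)  txn=BusRd  M[L0]=90
step 2: P1: store L1 := 26  ⟶  IMII  (L1)  txn=BusRdX  M[L1]=30
step 3: P2: store L0 := 26  ⟶  IIMI  (L0)  txn=BusRdX  M[L0]=90
step 4: P0: load  L0  ⟶  SISI  (L0)  txn=BusRd+Flush  M[L0]=26
step 5: P3: load  L1  ⟶  ISIS  (L1)  txn=BusRd+Flush  M[L1]=26
step 6: P0: store L1 := 47  ⟶  MIII  (L1)  txn=BusRdX  M[L1]=26
step 7: P2: store L0 := 58  ⟶  IIMI  (L0)  txn=BusRdX  M[L0]=26
step 8: P3: load  L1  ⟶  SIIS  (L1)  txn=BusRd+Flush  M[L1]=47
step 9: P0: load  L0  ⟶  SISI  (L0)  txn=BusRd+Flush  M[L0]=58
step 10: P2: load  L0  ⟶  SISI  (L0)  txn=∅  M[L0]=58
step 11: P0: store L1 := 51  ⟶  MIII  (L1)  txn=BusRdX  M[L1]=47
step 12: P1: store L0 := 75  ⟶  IMII  (L0)  txn=BusRdX  M[L0]=58
step 13: P3: load  L0  ⟶  ISIS  (L0)  txn=BusRd+Flush  M[L0]=75
step 14: P0: load  L1  ⟶  MIII  (L1)  txn=∅  M[L1]=47
step 15: P3: load  L1  ⟶  SIIS  (L1)  txn=BusRd+Flush  M[L1]=51
step 16: P2: load  L1  ⟶  SISS  (L1)  txn=BusRd  M[L1]=51
step 17: P3: load  L1  ⟶  SISS  (L1)  txn=∅  M[L1]=51
step 18: P0: store L0 := 61  ⟶  MIII  (L0)  txn=BusRdX  M[L0]=75
step 19: P3: load  L1  ⟶  SISS  (L1)  txn=∅  M[L1]=51
step 20: P2: store L1 := 13  ⟶  IIMI  (L1)  txn=BusRdX  M[L1]=51
step 21: P3: load  L0  ⟶  SIIS  (L0)  txn=BusRd+Flush  M[L0]=61
step 22: P2: store L0 := 85  ⟶  IIMI  (L0)  txn=BusRdX  M[L0]=61
step 23: P1: load  L0  ⟶  ISSI  (L0)  txn=BusRd+Flush  M[L0]=85
step 24: P1: store L0 := 87  ⟶  IMII  (L0)  txn=BusRdX  M[L0]=85
step 25: P3: store L1 := 13  ⟶  IIIM  (L1)  txn=BusRdX+Flush  M[L1]=13
step 26: P1: load  L1  ⟶  ISIS  (L1)  txn=BusRd+Flush  M[L1]=13
step 27: P2: load  L0  ⟶  ISSI  (L0)  txn=BusRd+Flush  M[L0]=87
step 28: P1: load  L0  ⟶  ISSI  (L0)  txn=∅  M[L0]=87
step 29: P0: load  L1  ⟶  SSIS  (L1)  txn=BusRd  M[L1]=13
step 30: P2: load  L0  ⟶  ISSI  (L0)  txn=∅  M[L0]=87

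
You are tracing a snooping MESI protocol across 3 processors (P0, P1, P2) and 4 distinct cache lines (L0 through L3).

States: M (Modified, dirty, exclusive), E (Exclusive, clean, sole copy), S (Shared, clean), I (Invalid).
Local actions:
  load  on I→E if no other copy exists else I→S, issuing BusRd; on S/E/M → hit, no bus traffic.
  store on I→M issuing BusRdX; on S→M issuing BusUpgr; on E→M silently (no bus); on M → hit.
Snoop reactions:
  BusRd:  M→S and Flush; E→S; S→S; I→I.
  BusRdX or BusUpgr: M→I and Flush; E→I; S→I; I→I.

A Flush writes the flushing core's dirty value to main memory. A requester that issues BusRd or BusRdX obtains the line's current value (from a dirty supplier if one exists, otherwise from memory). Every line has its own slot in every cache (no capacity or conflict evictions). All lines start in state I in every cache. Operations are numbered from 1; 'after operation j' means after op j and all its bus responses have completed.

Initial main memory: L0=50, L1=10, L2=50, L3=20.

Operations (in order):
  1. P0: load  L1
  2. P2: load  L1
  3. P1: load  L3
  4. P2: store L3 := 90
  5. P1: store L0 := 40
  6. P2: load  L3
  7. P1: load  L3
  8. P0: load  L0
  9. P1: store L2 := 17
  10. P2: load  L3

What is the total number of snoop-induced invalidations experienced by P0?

invalidations = 0

[1] P0: load  L1 | P0:E(10), P1:I, P2:I | bus: BusRd
[2] P2: load  L1 | P0:S(10), P1:I, P2:S(10) | bus: BusRd
[3] P1: load  L3 | P0:I, P1:E(20), P2:I | bus: BusRd
[4] P2: store L3 := 90 | P0:I, P1:I, P2:M(90) | bus: BusRdX
[5] P1: store L0 := 40 | P0:I, P1:M(40), P2:I | bus: BusRdX
[6] P2: load  L3 | P0:I, P1:I, P2:M(90) | bus: none
[7] P1: load  L3 | P0:I, P1:S(90), P2:S(90) | bus: BusRd,Flush
[8] P0: load  L0 | P0:S(40), P1:S(40), P2:I | bus: BusRd,Flush
[9] P1: store L2 := 17 | P0:I, P1:M(17), P2:I | bus: BusRdX
[10] P2: load  L3 | P0:I, P1:S(90), P2:S(90) | bus: none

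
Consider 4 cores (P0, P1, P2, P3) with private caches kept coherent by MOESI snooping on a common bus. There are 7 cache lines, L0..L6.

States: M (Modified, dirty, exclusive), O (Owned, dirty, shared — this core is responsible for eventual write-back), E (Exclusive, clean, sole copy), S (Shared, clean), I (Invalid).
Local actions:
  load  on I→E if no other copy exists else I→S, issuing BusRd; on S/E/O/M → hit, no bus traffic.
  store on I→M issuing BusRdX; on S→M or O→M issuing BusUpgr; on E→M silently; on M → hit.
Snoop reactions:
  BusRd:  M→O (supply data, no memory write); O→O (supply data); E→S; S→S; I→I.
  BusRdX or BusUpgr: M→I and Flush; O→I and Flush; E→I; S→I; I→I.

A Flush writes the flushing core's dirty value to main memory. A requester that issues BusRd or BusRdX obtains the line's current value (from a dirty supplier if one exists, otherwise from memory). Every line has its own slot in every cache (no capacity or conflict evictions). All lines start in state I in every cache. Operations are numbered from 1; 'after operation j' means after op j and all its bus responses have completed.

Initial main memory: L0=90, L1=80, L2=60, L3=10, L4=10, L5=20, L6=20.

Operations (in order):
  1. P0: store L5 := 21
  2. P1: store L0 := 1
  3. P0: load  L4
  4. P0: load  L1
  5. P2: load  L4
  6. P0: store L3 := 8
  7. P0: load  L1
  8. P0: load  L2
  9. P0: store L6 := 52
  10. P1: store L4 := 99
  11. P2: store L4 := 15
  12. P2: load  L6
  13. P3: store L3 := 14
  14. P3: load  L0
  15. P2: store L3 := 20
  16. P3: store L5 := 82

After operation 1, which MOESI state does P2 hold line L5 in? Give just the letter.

state = I

1. P0: store L5 := 21  bus=[BusRdX]  L5: P0=M P1=I P2=I P3=I  mem[L5]=20
2. P1: store L0 := 1  bus=[BusRdX]  L0: P0=I P1=M P2=I P3=I  mem[L0]=90
3. P0: load  L4  bus=[BusRd]  L4: P0=E P1=I P2=I P3=I  mem[L4]=10
4. P0: load  L1  bus=[BusRd]  L1: P0=E P1=I P2=I P3=I  mem[L1]=80
5. P2: load  L4  bus=[BusRd]  L4: P0=S P1=I P2=S P3=I  mem[L4]=10
6. P0: store L3 := 8  bus=[BusRdX]  L3: P0=M P1=I P2=I P3=I  mem[L3]=10
7. P0: load  L1  bus=[-]  L1: P0=E P1=I P2=I P3=I  mem[L1]=80
8. P0: load  L2  bus=[BusRd]  L2: P0=E P1=I P2=I P3=I  mem[L2]=60
9. P0: store L6 := 52  bus=[BusRdX]  L6: P0=M P1=I P2=I P3=I  mem[L6]=20
10. P1: store L4 := 99  bus=[BusRdX]  L4: P0=I P1=M P2=I P3=I  mem[L4]=10
11. P2: store L4 := 15  bus=[BusRdX,Flush]  L4: P0=I P1=I P2=M P3=I  mem[L4]=99
12. P2: load  L6  bus=[BusRd]  L6: P0=O P1=I P2=S P3=I  mem[L6]=20
13. P3: store L3 := 14  bus=[BusRdX,Flush]  L3: P0=I P1=I P2=I P3=M  mem[L3]=8
14. P3: load  L0  bus=[BusRd]  L0: P0=I P1=O P2=I P3=S  mem[L0]=90
15. P2: store L3 := 20  bus=[BusRdX,Flush]  L3: P0=I P1=I P2=M P3=I  mem[L3]=14
16. P3: store L5 := 82  bus=[BusRdX,Flush]  L5: P0=I P1=I P2=I P3=M  mem[L5]=21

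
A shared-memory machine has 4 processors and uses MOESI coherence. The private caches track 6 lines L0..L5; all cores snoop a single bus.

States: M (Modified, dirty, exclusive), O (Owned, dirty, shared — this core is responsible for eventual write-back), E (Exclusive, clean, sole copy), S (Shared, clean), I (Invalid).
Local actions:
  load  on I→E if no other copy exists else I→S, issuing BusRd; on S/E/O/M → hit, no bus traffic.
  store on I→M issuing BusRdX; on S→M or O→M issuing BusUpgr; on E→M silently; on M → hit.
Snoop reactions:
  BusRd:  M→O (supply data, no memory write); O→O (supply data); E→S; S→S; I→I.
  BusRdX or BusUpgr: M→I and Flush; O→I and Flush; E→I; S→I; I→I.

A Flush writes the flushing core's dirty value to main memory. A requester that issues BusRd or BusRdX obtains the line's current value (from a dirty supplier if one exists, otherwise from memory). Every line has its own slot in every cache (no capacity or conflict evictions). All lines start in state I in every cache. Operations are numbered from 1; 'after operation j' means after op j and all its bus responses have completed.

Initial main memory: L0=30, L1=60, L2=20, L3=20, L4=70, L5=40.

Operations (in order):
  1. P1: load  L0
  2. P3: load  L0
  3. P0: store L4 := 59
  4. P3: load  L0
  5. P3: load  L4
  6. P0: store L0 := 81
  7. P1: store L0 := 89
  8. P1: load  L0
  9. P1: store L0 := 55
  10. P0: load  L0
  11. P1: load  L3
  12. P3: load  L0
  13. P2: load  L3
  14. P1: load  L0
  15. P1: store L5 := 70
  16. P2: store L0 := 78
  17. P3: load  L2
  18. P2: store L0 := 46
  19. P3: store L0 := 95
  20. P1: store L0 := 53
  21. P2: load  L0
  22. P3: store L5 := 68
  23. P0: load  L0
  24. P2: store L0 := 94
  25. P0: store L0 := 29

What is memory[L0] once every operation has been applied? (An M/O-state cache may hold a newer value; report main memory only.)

memory[L0] = 94

1. P1: load  L0  bus=[BusRd]  L0: P0=I P1=E P2=I P3=I  mem[L0]=30
2. P3: load  L0  bus=[BusRd]  L0: P0=I P1=S P2=I P3=S  mem[L0]=30
3. P0: store L4 := 59  bus=[BusRdX]  L4: P0=M P1=I P2=I P3=I  mem[L4]=70
4. P3: load  L0  bus=[-]  L0: P0=I P1=S P2=I P3=S  mem[L0]=30
5. P3: load  L4  bus=[BusRd]  L4: P0=O P1=I P2=I P3=S  mem[L4]=70
6. P0: store L0 := 81  bus=[BusRdX]  L0: P0=M P1=I P2=I P3=I  mem[L0]=30
7. P1: store L0 := 89  bus=[BusRdX,Flush]  L0: P0=I P1=M P2=I P3=I  mem[L0]=81
8. P1: load  L0  bus=[-]  L0: P0=I P1=M P2=I P3=I  mem[L0]=81
9. P1: store L0 := 55  bus=[-]  L0: P0=I P1=M P2=I P3=I  mem[L0]=81
10. P0: load  L0  bus=[BusRd]  L0: P0=S P1=O P2=I P3=I  mem[L0]=81
11. P1: load  L3  bus=[BusRd]  L3: P0=I P1=E P2=I P3=I  mem[L3]=20
12. P3: load  L0  bus=[BusRd]  L0: P0=S P1=O P2=I P3=S  mem[L0]=81
13. P2: load  L3  bus=[BusRd]  L3: P0=I P1=S P2=S P3=I  mem[L3]=20
14. P1: load  L0  bus=[-]  L0: P0=S P1=O P2=I P3=S  mem[L0]=81
15. P1: store L5 := 70  bus=[BusRdX]  L5: P0=I P1=M P2=I P3=I  mem[L5]=40
16. P2: store L0 := 78  bus=[BusRdX,Flush]  L0: P0=I P1=I P2=M P3=I  mem[L0]=55
17. P3: load  L2  bus=[BusRd]  L2: P0=I P1=I P2=I P3=E  mem[L2]=20
18. P2: store L0 := 46  bus=[-]  L0: P0=I P1=I P2=M P3=I  mem[L0]=55
19. P3: store L0 := 95  bus=[BusRdX,Flush]  L0: P0=I P1=I P2=I P3=M  mem[L0]=46
20. P1: store L0 := 53  bus=[BusRdX,Flush]  L0: P0=I P1=M P2=I P3=I  mem[L0]=95
21. P2: load  L0  bus=[BusRd]  L0: P0=I P1=O P2=S P3=I  mem[L0]=95
22. P3: store L5 := 68  bus=[BusRdX,Flush]  L5: P0=I P1=I P2=I P3=M  mem[L5]=70
23. P0: load  L0  bus=[BusRd]  L0: P0=S P1=O P2=S P3=I  mem[L0]=95
24. P2: store L0 := 94  bus=[BusUpgr,Flush]  L0: P0=I P1=I P2=M P3=I  mem[L0]=53
25. P0: store L0 := 29  bus=[BusRdX,Flush]  L0: P0=M P1=I P2=I P3=I  mem[L0]=94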